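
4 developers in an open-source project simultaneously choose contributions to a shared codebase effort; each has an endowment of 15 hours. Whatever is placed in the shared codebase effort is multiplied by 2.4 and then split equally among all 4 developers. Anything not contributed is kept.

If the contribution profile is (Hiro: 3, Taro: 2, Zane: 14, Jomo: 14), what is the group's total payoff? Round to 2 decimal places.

106.20 hours

Total contributed: 3 + 2 + 14 + 14 = 33; total kept: 4 × 15 − 33 = 27.
The shared codebase effort pays out 2.4 × 33 = 79.20 in aggregate.
Group total = 27 + 79.20 = 106.20.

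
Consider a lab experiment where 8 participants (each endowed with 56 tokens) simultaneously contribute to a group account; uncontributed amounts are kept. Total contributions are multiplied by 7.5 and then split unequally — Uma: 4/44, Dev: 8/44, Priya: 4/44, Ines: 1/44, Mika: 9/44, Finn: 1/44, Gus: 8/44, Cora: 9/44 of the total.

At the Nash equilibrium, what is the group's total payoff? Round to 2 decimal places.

1904.00 tokens

For player j, contributing a unit is worthwhile iff 7.5 × (j's share) ≥ 1, i.e. iff j's share is at least 0.1333.
Dev, Mika, Gus and Cora are above the threshold, contributing 56 each; the remaining 4 contribute 0. Total contributed: 224.
The group account pays out 7.5 × 224 = 1680.00 in total (split across the unequal shares, but the aggregate is all that matters for the group sum).
The 4 free-riders keep 56 each, adding 224. Group total = 224 + 1680.00 = 1904.00.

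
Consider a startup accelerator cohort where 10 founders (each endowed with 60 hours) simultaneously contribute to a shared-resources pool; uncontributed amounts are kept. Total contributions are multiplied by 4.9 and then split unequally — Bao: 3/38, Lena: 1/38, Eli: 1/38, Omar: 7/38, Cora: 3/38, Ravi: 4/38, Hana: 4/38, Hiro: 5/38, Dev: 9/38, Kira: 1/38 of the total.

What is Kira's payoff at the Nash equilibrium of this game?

A player with share s gets back 4.9·s per unit contributed, so full contribution is dominant for anyone with s > 1/4.9 = 0.2041 and zero contribution is dominant for anyone below.
The only share above 0.2041 is Dev's 9/38, contributing 60; the remaining 9 contribute 0. Total contributed: 60.
Kira keeps 60 and receives 4.9 × 60 × 1/38 = 7.74 from the shared-resources pool, for a payoff of 67.74.

67.74 hours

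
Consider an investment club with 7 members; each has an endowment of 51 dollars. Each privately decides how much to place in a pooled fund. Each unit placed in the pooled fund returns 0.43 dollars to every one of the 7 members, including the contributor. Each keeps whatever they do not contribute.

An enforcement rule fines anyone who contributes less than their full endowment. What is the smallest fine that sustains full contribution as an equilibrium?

Given the others contribute fully, the best deviation is to contribute 0 (any partial contribution still incurs the fine and gives up units whose private return 0.43 is below 1).
Deviating from 51 to 0 saves 51 dollars but forfeits the deviator's share of the drop in the pooled fund: 0.43 × 51 = 21.93.
So the deviation gain is 51 − 21.93 = 29.07, and the fine must be at least 29.07 dollars to wipe it out.

29.07 dollars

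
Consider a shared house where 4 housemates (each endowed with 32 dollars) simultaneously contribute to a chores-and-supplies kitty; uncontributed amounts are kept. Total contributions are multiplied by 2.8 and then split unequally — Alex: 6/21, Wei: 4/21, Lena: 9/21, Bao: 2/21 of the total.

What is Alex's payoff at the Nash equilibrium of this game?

57.60 dollars

A player with share s gets back 2.8·s per unit contributed, so full contribution is dominant for anyone with s > 1/2.8 = 0.3571 and zero contribution is dominant for anyone below.
Lena alone (share 9/21) is above the threshold, contributing 32; the remaining 3 contribute 0. Total contributed: 32.
Alex keeps 32 and receives 2.8 × 32 × 6/21 = 25.60 from the chores-and-supplies kitty, for a payoff of 57.60.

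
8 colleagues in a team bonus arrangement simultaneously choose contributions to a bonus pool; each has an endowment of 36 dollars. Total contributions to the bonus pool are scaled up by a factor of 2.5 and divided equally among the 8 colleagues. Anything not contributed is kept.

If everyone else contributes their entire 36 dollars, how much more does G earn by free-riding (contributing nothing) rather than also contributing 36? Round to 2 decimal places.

24.75 dollars

Switching from a contribution of 36 to 0 lets G keep an extra 36 dollars, but lowers the bonus pool by 36, which costs G their own share of that drop: 2.5/8 × 36 = 11.25.
Net gain = 36 − 11.25 = 24.75. The private return per contributed unit (0.3125) is below 1, so free-riding is indeed the best response regardless of what the others do.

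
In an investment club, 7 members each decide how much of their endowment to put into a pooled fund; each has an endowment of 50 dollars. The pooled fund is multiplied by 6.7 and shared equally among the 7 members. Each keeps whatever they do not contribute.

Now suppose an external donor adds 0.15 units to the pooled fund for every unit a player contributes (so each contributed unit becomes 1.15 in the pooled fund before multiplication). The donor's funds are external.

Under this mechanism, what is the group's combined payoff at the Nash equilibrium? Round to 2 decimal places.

2696.75 dollars

The effective private return per unit is now 6.7 × 1.15 / 7 = 1.1007 > 1, so every player's dominant strategy flips to full contribution.
So the Nash equilibrium is full contribution by all 7; the group earns 6.7 × 1.15 × 350 = 2696.75.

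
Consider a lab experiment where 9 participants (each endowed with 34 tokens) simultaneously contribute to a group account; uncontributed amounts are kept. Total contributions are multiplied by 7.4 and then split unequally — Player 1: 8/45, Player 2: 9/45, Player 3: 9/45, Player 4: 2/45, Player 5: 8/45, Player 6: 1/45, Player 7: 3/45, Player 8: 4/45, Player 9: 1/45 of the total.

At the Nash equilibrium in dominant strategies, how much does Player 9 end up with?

56.36 tokens

For player j, contributing a unit is worthwhile iff 7.4 × (j's share) ≥ 1, i.e. iff j's share is at least 0.1351.
Player 1, Player 2, Player 3 and Player 5 are above the threshold, contributing 34 each; the remaining 5 contribute 0. Total contributed: 136.
Player 9 keeps 34 and receives 7.4 × 136 × 1/45 = 22.36 from the group account, for a payoff of 56.36.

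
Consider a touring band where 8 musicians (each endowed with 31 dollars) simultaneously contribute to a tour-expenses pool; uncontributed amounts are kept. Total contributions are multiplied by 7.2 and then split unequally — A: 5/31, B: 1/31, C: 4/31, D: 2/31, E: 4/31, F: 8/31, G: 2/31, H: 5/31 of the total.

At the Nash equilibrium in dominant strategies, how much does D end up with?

74.20 dollars

For player j, contributing a unit is worthwhile iff 7.2 × (j's share) ≥ 1, i.e. iff j's share is at least 0.1389.
A, F and H are above the threshold, contributing 31 each; the remaining 5 contribute 0. Total contributed: 93.
D keeps 31 and receives 7.2 × 93 × 2/31 = 43.20 from the tour-expenses pool, for a payoff of 74.20.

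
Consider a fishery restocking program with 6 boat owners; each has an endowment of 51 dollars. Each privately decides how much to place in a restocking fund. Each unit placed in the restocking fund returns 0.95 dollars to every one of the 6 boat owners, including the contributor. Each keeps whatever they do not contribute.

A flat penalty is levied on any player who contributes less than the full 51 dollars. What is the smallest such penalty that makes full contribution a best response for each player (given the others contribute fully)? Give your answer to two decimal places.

2.55 dollars

Given the others contribute fully, the best deviation is to contribute 0 (any partial contribution still incurs the fine and gives up units whose private return 0.95 is below 1).
Deviating from 51 to 0 saves 51 dollars but forfeits the deviator's share of the drop in the restocking fund: 0.95 × 51 = 48.45.
So the deviation gain is 51 − 48.45 = 2.55, and the fine must be at least 2.55 dollars to wipe it out.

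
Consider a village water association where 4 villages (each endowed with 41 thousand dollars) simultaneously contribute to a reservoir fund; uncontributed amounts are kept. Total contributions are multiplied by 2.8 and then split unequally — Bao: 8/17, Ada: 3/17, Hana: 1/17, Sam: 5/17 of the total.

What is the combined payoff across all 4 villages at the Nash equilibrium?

Each unit j contributes comes back to j as 2.8 × (j's share), so j prefers to contribute only if that share exceeds 1/2.8 = 0.3571; otherwise keeping the unit dominates.
Only Bao (8/17) clears that bar, contributing 41; the remaining 3 contribute 0. Total contributed: 41.
The reservoir fund pays out 2.8 × 41 = 114.80 in total (split across the unequal shares, but the aggregate is all that matters for the group sum).
The 3 free-riders keep 41 each, adding 123. Group total = 123 + 114.80 = 237.80.

237.80 thousand dollars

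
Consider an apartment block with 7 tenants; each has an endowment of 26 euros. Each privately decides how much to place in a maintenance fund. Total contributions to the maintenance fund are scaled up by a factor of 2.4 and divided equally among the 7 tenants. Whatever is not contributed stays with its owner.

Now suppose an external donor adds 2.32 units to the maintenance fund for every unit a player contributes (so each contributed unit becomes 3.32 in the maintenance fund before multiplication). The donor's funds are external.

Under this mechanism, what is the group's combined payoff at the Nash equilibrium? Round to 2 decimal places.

With the mechanism, a contributed unit returns 2.4 × 3.32 / 7 = 1.1383 per unit of net cost to the contributor — now above 1 — so contributing fully is weakly dominant for every player.
So the Nash equilibrium is full contribution by all 7; the group earns 2.4 × 3.32 × 182 = 1450.18.

1450.18 euros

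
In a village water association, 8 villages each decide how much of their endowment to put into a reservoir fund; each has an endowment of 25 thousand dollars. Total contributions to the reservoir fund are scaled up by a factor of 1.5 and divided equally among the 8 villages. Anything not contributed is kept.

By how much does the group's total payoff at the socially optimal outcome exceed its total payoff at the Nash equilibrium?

Each contributed unit returns 1.5/8 = 0.1875 to its contributor — below 1 — so contributing 0 is dominant for every player. At the Nash equilibrium everyone keeps their 25, and the group total is 8 × 25 = 200.
Each contributed unit returns 1.500 to the group as a whole (0.1875 to each of 8 players), which exceeds 1, so the social optimum is full contribution: group total = 1.500 × 200 = 300.00.
Efficiency loss = 300.00 − 200 = 100.00.

100.00 thousand dollars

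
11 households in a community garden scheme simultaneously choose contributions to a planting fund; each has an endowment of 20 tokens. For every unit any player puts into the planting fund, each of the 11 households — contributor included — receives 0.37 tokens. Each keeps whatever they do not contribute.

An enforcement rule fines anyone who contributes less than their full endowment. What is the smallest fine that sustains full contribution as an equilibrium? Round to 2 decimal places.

Given the others contribute fully, the best deviation is to contribute 0 (any partial contribution still incurs the fine and gives up units whose private return 0.37 is below 1).
Deviating from 20 to 0 saves 20 tokens but forfeits the deviator's share of the drop in the planting fund: 0.37 × 20 = 7.40.
So the deviation gain is 20 − 7.40 = 12.60, and the fine must be at least 12.60 tokens to wipe it out.

12.60 tokens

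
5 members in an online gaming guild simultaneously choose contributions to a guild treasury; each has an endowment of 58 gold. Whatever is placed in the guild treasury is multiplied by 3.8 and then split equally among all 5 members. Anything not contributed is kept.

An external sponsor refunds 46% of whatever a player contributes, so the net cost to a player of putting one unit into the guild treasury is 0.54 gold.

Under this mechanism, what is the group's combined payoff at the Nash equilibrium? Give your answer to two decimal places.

1235.40 gold

Under the mechanism each unit contributed yields (3.8/5) / 0.54 = 1.4074 back to its contributor per unit of net cost, which exceeds 1, making full contribution the dominant choice for everyone.
At the Nash equilibrium everyone contributes 58. Group total payoff = 5 × (58 × 0.46 + 3.8 × 58) = 1235.40.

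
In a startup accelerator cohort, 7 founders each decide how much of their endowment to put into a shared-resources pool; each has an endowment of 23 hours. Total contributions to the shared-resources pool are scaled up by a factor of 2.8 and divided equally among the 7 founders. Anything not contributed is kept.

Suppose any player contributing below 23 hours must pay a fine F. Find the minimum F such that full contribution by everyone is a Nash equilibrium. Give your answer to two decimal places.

13.80 hours

Given the others contribute fully, the best deviation is to contribute 0 (any partial contribution still incurs the fine and gives up units whose private return 0.4000 is below 1).
Deviating from 23 to 0 saves 23 hours but forfeits the deviator's share of the drop in the shared-resources pool: 2.8/7 × 23 = 9.20.
So the deviation gain is 23 − 9.20 = 13.80, and the fine must be at least 13.80 hours to wipe it out.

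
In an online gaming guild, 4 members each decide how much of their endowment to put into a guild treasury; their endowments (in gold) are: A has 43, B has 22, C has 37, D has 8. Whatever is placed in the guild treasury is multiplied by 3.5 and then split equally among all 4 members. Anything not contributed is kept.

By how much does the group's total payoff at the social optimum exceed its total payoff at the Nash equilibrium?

The private return per contributed unit is 3.5/4 = 0.8750 < 1 for every player regardless of endowment, so the Nash equilibrium is zero contribution and the group total is Σ E_j = 43 + 22 + 37 + 8 = 110.
Each contributed unit returns 3.500 to the group, so the social optimum is full contribution by everyone: group total = 3.500 × 110 = 385.00.
Efficiency loss = (3.500 − 1) × 110 = 275.00.

275.00 gold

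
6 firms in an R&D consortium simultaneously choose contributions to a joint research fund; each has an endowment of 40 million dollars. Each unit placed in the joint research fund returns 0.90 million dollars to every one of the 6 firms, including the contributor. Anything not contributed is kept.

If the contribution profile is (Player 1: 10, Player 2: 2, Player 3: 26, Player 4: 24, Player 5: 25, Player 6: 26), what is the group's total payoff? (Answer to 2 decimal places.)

Total contributed: 10 + 2 + 26 + 24 + 25 + 26 = 113; total kept: 6 × 40 − 113 = 127.
The joint research fund pays out 0.90 × 6 × 113 = 610.20 in aggregate.
Group total = 127 + 610.20 = 737.20.

737.20 million dollars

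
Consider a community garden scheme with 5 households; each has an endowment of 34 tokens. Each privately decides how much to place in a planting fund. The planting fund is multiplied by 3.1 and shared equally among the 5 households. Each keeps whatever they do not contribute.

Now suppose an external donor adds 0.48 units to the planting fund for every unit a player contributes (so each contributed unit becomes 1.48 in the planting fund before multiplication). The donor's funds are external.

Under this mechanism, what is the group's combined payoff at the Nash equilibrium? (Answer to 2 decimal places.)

170.00 tokens

With the mechanism, a contributed unit returns 3.1 × 1.48 / 5 = 0.9176 per unit of net cost — still below 1 — so contributing 0 remains dominant for every player.
Everyone keeps their endowment and the group total is 5 × 34 = 170.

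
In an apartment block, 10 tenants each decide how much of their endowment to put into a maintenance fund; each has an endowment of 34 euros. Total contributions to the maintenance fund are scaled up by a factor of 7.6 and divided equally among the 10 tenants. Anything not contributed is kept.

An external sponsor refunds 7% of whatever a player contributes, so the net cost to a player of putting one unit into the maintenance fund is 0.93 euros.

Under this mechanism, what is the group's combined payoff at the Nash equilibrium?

With the mechanism, a contributed unit returns (7.6/10) / 0.93 = 0.8172 per unit of net cost — still below 1 — so contributing 0 remains dominant for every player.
Everyone keeps their endowment and the group total is 10 × 34 = 340.

340.00 euros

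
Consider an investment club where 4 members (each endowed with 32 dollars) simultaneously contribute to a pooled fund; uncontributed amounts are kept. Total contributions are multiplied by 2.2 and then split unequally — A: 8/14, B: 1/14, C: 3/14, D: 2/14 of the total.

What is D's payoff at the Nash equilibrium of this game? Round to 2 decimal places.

42.06 dollars

For player j, contributing a unit is worthwhile iff 2.2 × (j's share) ≥ 1, i.e. iff j's share is at least 0.4545.
A alone (share 8/14) is above the threshold, contributing 32; the remaining 3 contribute 0. Total contributed: 32.
D keeps 32 and receives 2.2 × 32 × 2/14 = 10.06 from the pooled fund, for a payoff of 42.06.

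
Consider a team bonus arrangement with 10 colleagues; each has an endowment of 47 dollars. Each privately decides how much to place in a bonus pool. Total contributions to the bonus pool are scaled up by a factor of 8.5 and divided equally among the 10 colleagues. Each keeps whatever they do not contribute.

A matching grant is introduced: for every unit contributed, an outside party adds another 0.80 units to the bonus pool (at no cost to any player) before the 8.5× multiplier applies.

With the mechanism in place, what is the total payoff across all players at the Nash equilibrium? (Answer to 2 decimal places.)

The effective private return per unit is now 8.5 × 1.80 / 10 = 1.5300 > 1, so every player's dominant strategy flips to full contribution.
At the Nash equilibrium everyone contributes 47. Group total payoff = 8.5 × 1.80 × 470 = 7191.00.

7191.00 dollars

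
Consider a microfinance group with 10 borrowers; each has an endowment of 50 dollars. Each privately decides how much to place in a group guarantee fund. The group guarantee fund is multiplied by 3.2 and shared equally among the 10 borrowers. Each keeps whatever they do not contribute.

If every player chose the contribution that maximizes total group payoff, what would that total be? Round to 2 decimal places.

1600.00 dollars

Each contributed unit returns 3.200 to the group as a whole (0.3200 to each of 10 players), which exceeds 1, so the social optimum is full contribution: group total = 3.200 × 500 = 1600.00.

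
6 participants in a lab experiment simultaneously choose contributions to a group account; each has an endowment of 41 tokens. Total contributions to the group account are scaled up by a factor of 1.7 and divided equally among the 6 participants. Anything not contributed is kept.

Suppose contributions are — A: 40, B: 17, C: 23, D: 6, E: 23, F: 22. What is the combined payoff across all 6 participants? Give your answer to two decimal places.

Total contributed: 40 + 17 + 23 + 6 + 23 + 22 = 131; total kept: 6 × 41 − 131 = 115.
The group account pays out 1.7 × 131 = 222.70 in aggregate.
Group total = 115 + 222.70 = 337.70.

337.70 tokens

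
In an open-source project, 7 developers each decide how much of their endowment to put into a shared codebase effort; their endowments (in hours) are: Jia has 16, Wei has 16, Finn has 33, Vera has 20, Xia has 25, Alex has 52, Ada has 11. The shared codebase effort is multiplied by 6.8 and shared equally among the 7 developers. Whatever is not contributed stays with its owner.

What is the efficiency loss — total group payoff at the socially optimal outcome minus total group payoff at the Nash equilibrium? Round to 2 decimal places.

The private return per contributed unit is 6.8/7 = 0.9714 < 1 for every player regardless of endowment, so the Nash equilibrium is zero contribution and the group total is Σ E_j = 16 + 16 + 33 + 20 + 25 + 52 + 11 = 173.
Each contributed unit returns 6.800 to the group, so the social optimum is full contribution by everyone: group total = 6.800 × 173 = 1176.40.
Efficiency loss = (6.800 − 1) × 173 = 1003.40.

1003.40 hours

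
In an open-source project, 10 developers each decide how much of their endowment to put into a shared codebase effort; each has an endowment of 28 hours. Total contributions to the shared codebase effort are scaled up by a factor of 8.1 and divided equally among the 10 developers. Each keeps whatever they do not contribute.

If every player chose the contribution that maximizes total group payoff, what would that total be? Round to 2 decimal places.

Each contributed unit returns 8.100 to the group as a whole (0.8100 to each of 10 players), which exceeds 1, so the social optimum is full contribution: group total = 8.100 × 280 = 2268.00.

2268.00 hours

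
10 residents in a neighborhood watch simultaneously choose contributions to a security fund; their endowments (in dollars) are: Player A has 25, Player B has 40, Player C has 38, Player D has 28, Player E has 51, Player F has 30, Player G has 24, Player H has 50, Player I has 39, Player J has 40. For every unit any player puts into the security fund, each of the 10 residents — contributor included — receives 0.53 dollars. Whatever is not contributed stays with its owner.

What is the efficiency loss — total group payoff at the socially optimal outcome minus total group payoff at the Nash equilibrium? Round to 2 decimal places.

1569.50 dollars

The private return per contributed unit is 0.53 < 1 for everyone, so the Nash equilibrium is zero contribution and the group total is Σ E_j = 25 + 40 + 38 + 28 + 51 + 30 + 24 + 50 + 39 + 40 = 365.
Each contributed unit returns 5.300 to the group, so the social optimum is full contribution by everyone: group total = 5.300 × 365 = 1934.50.
Efficiency loss = (5.300 − 1) × 365 = 1569.50.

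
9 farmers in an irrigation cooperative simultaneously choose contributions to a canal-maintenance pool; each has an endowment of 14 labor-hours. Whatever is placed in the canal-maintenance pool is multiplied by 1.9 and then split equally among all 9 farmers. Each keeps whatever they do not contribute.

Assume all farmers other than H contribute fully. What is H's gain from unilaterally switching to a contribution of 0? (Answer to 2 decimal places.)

11.04 labor-hours

Switching from a contribution of 14 to 0 lets H keep an extra 14 labor-hours, but lowers the canal-maintenance pool by 14, which costs H their own share of that drop: 1.9/9 × 14 = 2.96.
Net gain = 14 − 2.96 = 11.04. The private return per contributed unit (0.2111) is below 1, so free-riding is indeed the best response regardless of what the others do.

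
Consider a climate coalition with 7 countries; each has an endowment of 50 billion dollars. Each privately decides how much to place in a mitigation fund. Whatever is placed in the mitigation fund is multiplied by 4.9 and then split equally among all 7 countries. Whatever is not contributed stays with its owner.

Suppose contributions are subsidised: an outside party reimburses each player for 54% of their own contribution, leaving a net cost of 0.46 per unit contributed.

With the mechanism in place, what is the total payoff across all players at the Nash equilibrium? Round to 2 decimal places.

1904.00 billion dollars

The effective private return per unit is now (4.9/7) / 0.46 = 1.5217 > 1, so every player's dominant strategy flips to full contribution.
At the Nash equilibrium everyone contributes 50. Group total payoff = 7 × (50 × 0.54 + 4.9 × 50) = 1904.00.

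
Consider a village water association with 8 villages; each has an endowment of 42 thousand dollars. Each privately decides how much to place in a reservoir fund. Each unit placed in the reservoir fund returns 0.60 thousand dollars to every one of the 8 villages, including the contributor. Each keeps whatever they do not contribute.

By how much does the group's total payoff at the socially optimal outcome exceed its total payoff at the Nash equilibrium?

1276.80 thousand dollars

The private return per contributed unit is 0.60 < 1, so contributing 0 is dominant for every player. At the Nash equilibrium everyone keeps their 42, and the group total is 8 × 42 = 336.
Each contributed unit returns 4.800 to the group as a whole (0.60 to each of 8 players), which exceeds 1, so the social optimum is full contribution: group total = 4.800 × 336 = 1612.80.
Efficiency loss = 1612.80 − 336 = 1276.80.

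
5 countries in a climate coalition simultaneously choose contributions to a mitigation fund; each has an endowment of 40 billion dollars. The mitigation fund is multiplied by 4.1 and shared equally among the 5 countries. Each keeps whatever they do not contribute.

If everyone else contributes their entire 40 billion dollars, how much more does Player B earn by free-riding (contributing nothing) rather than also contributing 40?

7.20 billion dollars

Switching from a contribution of 40 to 0 lets Player B keep an extra 40 billion dollars, but lowers the mitigation fund by 40, which costs Player B their own share of that drop: 4.1/5 × 40 = 32.80.
Net gain = 40 − 32.80 = 7.20. The private return per contributed unit (0.8200) is below 1, so free-riding is indeed the best response regardless of what the others do.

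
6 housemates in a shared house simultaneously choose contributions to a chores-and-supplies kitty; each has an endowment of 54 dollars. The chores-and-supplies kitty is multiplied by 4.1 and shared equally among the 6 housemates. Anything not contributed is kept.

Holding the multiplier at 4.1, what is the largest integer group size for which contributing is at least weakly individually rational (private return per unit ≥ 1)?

Private return per unit is 4.1/(group size), which is ≥ 1 whenever the group size is ≤ 4.1.
The largest such integer is 4.

4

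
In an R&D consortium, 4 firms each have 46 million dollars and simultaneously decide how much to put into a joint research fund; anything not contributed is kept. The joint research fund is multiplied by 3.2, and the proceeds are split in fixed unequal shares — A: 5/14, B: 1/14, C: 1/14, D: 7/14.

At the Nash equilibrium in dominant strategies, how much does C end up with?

67.03 million dollars

Player j's private return per contributed unit is 3.2 × (j's share). Contributing is weakly dominant for j when that share is at least 1/3.2 = 0.3125, and contributing 0 is dominant otherwise.
The shares above 0.3125 belong to A and D, contributing 46 each; the remaining 2 contribute 0. Total contributed: 92.
C keeps 46 and receives 3.2 × 92 × 1/14 = 21.03 from the joint research fund, for a payoff of 67.03.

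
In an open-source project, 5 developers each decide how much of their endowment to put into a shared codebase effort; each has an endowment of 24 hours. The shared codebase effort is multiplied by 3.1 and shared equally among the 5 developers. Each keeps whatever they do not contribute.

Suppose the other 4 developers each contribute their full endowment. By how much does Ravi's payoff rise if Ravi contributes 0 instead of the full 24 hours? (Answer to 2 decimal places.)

Switching from a contribution of 24 to 0 lets Ravi keep an extra 24 hours, but lowers the shared codebase effort by 24, which costs Ravi their own share of that drop: 3.1/5 × 24 = 14.88.
Net gain = 24 − 14.88 = 9.12. The private return per contributed unit (0.6200) is below 1, so free-riding is indeed the best response regardless of what the others do.

9.12 hours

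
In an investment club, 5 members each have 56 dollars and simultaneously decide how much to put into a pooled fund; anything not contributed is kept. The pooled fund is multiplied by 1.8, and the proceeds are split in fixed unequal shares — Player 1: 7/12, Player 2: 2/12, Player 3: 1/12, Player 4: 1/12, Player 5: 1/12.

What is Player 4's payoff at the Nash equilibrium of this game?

For player j, contributing a unit is worthwhile iff 1.8 × (j's share) ≥ 1, i.e. iff j's share is at least 0.5556.
Only Player 1 (7/12) clears that bar, contributing 56; the remaining 4 contribute 0. Total contributed: 56.
Player 4 keeps 56 and receives 1.8 × 56 × 1/12 = 8.40 from the pooled fund, for a payoff of 64.40.

64.40 dollars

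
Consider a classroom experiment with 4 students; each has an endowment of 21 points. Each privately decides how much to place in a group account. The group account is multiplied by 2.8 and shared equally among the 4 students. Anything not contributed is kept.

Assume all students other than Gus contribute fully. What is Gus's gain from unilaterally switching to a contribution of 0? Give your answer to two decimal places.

Switching from a contribution of 21 to 0 lets Gus keep an extra 21 points, but lowers the group account by 21, which costs Gus their own share of that drop: 2.8/4 × 21 = 14.70.
Net gain = 21 − 14.70 = 6.30. The private return per contributed unit (0.7000) is below 1, so free-riding is indeed the best response regardless of what the others do.

6.30 points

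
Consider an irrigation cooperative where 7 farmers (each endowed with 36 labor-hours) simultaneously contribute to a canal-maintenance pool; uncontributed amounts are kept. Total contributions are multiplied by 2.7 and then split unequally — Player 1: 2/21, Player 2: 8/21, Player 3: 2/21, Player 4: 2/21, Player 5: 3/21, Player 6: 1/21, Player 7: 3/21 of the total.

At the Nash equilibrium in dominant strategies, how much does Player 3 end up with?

For player j, contributing a unit is worthwhile iff 2.7 × (j's share) ≥ 1, i.e. iff j's share is at least 0.3704.
Player 2 alone (share 8/21) is above the threshold, contributing 36; the remaining 6 contribute 0. Total contributed: 36.
Player 3 keeps 36 and receives 2.7 × 36 × 2/21 = 9.26 from the canal-maintenance pool, for a payoff of 45.26.

45.26 labor-hours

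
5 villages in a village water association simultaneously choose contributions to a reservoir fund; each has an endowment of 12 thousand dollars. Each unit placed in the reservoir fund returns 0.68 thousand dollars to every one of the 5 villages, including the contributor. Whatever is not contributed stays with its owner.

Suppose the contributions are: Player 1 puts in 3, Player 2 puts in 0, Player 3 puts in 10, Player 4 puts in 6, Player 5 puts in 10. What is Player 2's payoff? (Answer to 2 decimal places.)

Total contributed: 3 + 0 + 10 + 6 + 10 = 29.
Each receives 0.68 × 29 = 19.72 from the reservoir fund.
Player 2 keeps 12 − 0 = 12, so Player 2's payoff is 12 + 19.72 = 31.72.

31.72 thousand dollars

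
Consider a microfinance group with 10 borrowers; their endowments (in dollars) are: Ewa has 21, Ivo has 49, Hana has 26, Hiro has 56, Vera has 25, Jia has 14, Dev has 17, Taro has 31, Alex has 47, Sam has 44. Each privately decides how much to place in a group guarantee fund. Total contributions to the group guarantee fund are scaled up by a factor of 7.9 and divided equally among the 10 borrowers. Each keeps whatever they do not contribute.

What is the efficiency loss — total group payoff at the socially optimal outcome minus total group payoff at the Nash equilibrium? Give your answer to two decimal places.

The private return per contributed unit is 7.9/10 = 0.7900 < 1 for every player regardless of endowment, so the Nash equilibrium is zero contribution and the group total is Σ E_j = 21 + 49 + 26 + 56 + 25 + 14 + 17 + 31 + 47 + 44 = 330.
Each contributed unit returns 7.900 to the group, so the social optimum is full contribution by everyone: group total = 7.900 × 330 = 2607.00.
Efficiency loss = (7.900 − 1) × 330 = 2277.00.

2277.00 dollars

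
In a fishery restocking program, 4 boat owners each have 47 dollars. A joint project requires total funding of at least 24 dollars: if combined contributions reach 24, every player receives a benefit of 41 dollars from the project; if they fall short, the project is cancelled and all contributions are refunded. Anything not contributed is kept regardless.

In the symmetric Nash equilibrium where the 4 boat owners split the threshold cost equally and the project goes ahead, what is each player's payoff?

82 dollars

Equal share of the threshold: 24/4 = 6.
At this profile no one gains by cutting their contribution: any cut drops the total below 24, the project is cancelled, contributions are refunded, and the deviator ends with 47, which is less than 47 − 6 + 41 = 82. Contributing more than 6 just wastes the excess. So contributing exactly 6 is a best response.
Each player's payoff: 47 − 6 + 41 = 82.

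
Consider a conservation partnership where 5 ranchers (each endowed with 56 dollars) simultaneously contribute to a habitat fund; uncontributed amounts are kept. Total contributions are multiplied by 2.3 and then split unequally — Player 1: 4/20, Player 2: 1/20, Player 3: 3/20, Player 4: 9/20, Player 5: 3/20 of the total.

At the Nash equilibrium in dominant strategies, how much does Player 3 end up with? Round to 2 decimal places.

For player j, contributing a unit is worthwhile iff 2.3 × (j's share) ≥ 1, i.e. iff j's share is at least 0.4348.
Only Player 4 (9/20) clears that bar, contributing 56; the remaining 4 contribute 0. Total contributed: 56.
Player 3 keeps 56 and receives 2.3 × 56 × 3/20 = 19.32 from the habitat fund, for a payoff of 75.32.

75.32 dollars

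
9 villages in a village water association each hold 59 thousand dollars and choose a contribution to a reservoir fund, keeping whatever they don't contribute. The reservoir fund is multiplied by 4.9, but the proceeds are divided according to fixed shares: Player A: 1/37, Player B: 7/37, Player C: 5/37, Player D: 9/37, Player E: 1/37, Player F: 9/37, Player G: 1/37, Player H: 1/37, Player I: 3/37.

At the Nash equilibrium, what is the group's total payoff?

991.20 thousand dollars

For player j, contributing a unit is worthwhile iff 4.9 × (j's share) ≥ 1, i.e. iff j's share is at least 0.2041.
The shares above 0.2041 belong to Player D and Player F, contributing 59 each; the remaining 7 contribute 0. Total contributed: 118.
The reservoir fund pays out 4.9 × 118 = 578.20 in total (split across the unequal shares, but the aggregate is all that matters for the group sum).
The 7 free-riders keep 59 each, adding 413. Group total = 413 + 578.20 = 991.20.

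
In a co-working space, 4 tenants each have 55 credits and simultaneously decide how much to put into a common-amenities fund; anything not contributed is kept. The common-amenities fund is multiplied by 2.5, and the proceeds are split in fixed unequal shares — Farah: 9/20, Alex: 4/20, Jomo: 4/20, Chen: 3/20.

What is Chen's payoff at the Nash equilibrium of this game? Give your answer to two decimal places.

75.63 credits

Each unit j contributes comes back to j as 2.5 × (j's share), so j prefers to contribute only if that share exceeds 1/2.5 = 0.4000; otherwise keeping the unit dominates.
The only share above 0.4000 is Farah's 9/20, contributing 55; the remaining 3 contribute 0. Total contributed: 55.
Chen keeps 55 and receives 2.5 × 55 × 3/20 = 20.63 from the common-amenities fund, for a payoff of 75.63.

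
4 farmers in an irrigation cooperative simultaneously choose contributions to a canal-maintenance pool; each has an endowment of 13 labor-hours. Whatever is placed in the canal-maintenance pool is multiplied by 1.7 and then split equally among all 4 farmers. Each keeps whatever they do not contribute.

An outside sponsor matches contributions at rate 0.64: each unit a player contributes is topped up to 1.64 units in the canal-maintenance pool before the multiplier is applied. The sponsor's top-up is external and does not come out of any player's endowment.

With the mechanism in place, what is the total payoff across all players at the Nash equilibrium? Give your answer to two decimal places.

52.00 labor-hours

The effective private return is 1.7 × 1.64 / 4 = 0.6970, which is still under 1, so the mechanism doesn't change anyone's dominant strategy: zero contribution.
Everyone keeps their endowment and the group total is 4 × 13 = 52.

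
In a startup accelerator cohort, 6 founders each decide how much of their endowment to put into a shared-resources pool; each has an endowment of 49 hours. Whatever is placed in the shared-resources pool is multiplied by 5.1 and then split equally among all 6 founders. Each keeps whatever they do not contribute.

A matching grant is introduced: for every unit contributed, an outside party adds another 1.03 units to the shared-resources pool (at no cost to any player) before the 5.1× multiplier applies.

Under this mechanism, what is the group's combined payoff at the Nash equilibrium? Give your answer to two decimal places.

Under the mechanism each unit contributed yields 5.1 × 2.03 / 6 = 1.7255 back to its contributor per unit of net cost, which exceeds 1, making full contribution the dominant choice for everyone.
So the Nash equilibrium is full contribution by all 6; the group earns 5.1 × 2.03 × 294 = 3043.78.

3043.78 hours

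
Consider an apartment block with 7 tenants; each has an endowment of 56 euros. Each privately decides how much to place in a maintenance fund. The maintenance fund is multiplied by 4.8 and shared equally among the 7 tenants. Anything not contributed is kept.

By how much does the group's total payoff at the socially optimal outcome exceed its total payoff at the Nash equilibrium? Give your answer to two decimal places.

Each contributed unit returns 4.8/7 = 0.6857 to its contributor — below 1 — so contributing 0 is dominant for every player. At the Nash equilibrium everyone keeps their 56, and the group total is 7 × 56 = 392.
Each contributed unit returns 4.800 to the group as a whole (0.6857 to each of 7 players), which exceeds 1, so the social optimum is full contribution: group total = 4.800 × 392 = 1881.60.
Efficiency loss = 1881.60 − 392 = 1489.60.

1489.60 euros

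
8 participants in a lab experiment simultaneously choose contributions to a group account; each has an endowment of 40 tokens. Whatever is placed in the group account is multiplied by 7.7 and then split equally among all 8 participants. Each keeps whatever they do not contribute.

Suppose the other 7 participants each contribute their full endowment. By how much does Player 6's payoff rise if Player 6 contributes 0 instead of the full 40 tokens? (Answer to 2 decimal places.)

Switching from a contribution of 40 to 0 lets Player 6 keep an extra 40 tokens, but lowers the group account by 40, which costs Player 6 their own share of that drop: 7.7/8 × 40 = 38.50.
Net gain = 40 − 38.50 = 1.50. The private return per contributed unit (0.9625) is below 1, so free-riding is indeed the best response regardless of what the others do.

1.50 tokens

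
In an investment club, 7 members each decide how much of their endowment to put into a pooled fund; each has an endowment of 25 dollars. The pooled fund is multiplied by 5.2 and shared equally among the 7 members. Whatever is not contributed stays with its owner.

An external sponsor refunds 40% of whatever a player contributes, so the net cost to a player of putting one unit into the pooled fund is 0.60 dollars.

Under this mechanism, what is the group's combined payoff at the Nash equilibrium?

Under the mechanism each unit contributed yields (5.2/7) / 0.60 = 1.2381 back to its contributor per unit of net cost, which exceeds 1, making full contribution the dominant choice for everyone.
At the Nash equilibrium everyone contributes 25. Group total payoff = 7 × (25 × 0.40 + 5.2 × 25) = 980.00.

980.00 dollars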